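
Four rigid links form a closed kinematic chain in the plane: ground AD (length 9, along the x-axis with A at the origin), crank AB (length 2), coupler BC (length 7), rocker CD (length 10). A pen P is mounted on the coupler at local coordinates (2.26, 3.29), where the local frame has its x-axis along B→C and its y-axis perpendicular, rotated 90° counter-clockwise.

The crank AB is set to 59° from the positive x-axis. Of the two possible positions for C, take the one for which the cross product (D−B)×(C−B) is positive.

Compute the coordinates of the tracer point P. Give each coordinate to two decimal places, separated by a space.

A=(0,0), D=(9.00,0)
B = A + 2.00·(cos59°, sin59°) = (1.0301, 1.7143)
|BD| = 8.1522
circle(B,7.00) ∩ circle(D,10.00): a=0.9481, h=6.9355
  candidates: C₊=(3.4155,8.2954) cross=56.540; C₋=(0.4985,-5.2655) cross=-56.540
  mode + wants cross > 0 → take C=(3.4155,8.2954) (cross=56.540)
ex = (C−B)/|BC| = (0.3408,0.9401); ey = (-0.9401,0.3408)
P = B + 2.26·ex + 3.29·ey = (-1.2929,4.9602)

-1.29 4.96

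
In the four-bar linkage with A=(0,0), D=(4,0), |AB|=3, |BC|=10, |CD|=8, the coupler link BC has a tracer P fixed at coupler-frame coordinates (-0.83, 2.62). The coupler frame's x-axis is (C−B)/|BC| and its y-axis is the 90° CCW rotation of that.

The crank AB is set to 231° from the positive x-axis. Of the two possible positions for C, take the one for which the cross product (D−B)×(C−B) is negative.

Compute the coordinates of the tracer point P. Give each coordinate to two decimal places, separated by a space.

A=(0,0), D=(4.00,0)
B = A + 3.00·(cos231°, sin231°) = (-1.8880, -2.3314)
|BD| = 6.3327
circle(B,10.00) ∩ circle(D,8.00): a=6.0087, h=7.9934
  candidates: C₊=(0.7559,7.3127) cross=50.620; C₋=(6.6416,-7.5513) cross=-50.620
  mode - wants cross < 0 → take C=(6.6416,-7.5513) (cross=-50.620)
ex = (C−B)/|BC| = (0.8530,-0.5220); ey = (0.5220,0.8530)
P = B + -0.83·ex + 2.62·ey = (-1.2283,0.3366)

-1.23 0.34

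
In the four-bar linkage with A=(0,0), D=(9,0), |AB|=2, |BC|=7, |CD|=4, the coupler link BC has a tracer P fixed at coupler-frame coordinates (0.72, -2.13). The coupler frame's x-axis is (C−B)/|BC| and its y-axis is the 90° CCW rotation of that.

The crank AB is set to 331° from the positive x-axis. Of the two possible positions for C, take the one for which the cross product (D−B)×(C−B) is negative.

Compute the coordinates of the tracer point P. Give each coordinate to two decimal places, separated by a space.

1.51 -3.21

A=(0,0), D=(9.00,0)
B = A + 2.00·(cos331°, sin331°) = (1.7492, -0.9696)
|BD| = 7.3153
circle(B,7.00) ∩ circle(D,4.00): a=5.9132, h=3.7462
  candidates: C₊=(7.1137,3.5273) cross=27.405; C₋=(8.1068,-3.8990) cross=-27.405
  mode - wants cross < 0 → take C=(8.1068,-3.8990) (cross=-27.405)
ex = (C−B)/|BC| = (0.9082,-0.4185); ey = (0.4185,0.9082)
P = B + 0.72·ex + -2.13·ey = (1.5118,-3.2054)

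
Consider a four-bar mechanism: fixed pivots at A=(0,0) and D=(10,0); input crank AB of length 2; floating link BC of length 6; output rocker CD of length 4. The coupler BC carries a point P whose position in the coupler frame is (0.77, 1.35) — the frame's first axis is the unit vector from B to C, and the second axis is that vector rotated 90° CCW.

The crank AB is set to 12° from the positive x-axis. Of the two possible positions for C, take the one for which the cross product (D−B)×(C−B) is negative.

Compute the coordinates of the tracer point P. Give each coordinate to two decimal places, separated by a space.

3.32 1.16

A=(0,0), D=(10.00,0)
B = A + 2.00·(cos12°, sin12°) = (1.9563, 0.4158)
|BD| = 8.0544
circle(B,6.00) ∩ circle(D,4.00): a=5.2688, h=2.8705
  candidates: C₊=(7.3662,3.0105) cross=23.121; C₋=(7.0698,-2.7229) cross=-23.121
  mode - wants cross < 0 → take C=(7.0698,-2.7229) (cross=-23.121)
ex = (C−B)/|BC| = (0.8523,-0.5231); ey = (0.5231,0.8523)
P = B + 0.77·ex + 1.35·ey = (3.3187,1.1636)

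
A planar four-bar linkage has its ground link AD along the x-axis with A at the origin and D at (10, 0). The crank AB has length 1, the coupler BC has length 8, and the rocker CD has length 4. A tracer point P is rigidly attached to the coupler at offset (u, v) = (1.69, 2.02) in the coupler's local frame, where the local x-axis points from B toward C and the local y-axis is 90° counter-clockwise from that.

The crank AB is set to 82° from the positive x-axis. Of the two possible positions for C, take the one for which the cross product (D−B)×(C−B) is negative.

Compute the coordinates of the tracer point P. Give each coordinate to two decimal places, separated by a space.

2.59 1.96

A=(0,0), D=(10.00,0)
B = A + 1.00·(cos82°, sin82°) = (0.1392, 0.9903)
|BD| = 9.9104
circle(B,8.00) ∩ circle(D,4.00): a=7.3769, h=3.0954
  candidates: C₊=(7.7885,3.3330) cross=30.676; C₋=(7.1699,-2.8267) cross=-30.676
  mode - wants cross < 0 → take C=(7.1699,-2.8267) (cross=-30.676)
ex = (C−B)/|BC| = (0.8788,-0.4771); ey = (0.4771,0.8788)
P = B + 1.69·ex + 2.02·ey = (2.5882,1.9592)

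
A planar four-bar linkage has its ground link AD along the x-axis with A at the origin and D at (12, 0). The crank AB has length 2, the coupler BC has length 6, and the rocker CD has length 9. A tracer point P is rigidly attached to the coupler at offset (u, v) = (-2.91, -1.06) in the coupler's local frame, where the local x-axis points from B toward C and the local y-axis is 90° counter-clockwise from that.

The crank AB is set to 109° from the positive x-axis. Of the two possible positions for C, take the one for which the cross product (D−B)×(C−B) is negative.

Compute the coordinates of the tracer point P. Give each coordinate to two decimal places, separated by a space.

A=(0,0), D=(12.00,0)
B = A + 2.00·(cos109°, sin109°) = (-0.6511, 1.8910)
|BD| = 12.7917
circle(B,6.00) ∩ circle(D,9.00): a=4.6369, h=3.8078
  candidates: C₊=(4.4977,4.9715) cross=48.708; C₋=(3.3719,-2.5604) cross=-48.708
  mode - wants cross < 0 → take C=(3.3719,-2.5604) (cross=-48.708)
ex = (C−B)/|BC| = (0.6705,-0.7419); ey = (0.7419,0.6705)
P = B + -2.91·ex + -1.06·ey = (-3.3887,3.3393)

-3.39 3.34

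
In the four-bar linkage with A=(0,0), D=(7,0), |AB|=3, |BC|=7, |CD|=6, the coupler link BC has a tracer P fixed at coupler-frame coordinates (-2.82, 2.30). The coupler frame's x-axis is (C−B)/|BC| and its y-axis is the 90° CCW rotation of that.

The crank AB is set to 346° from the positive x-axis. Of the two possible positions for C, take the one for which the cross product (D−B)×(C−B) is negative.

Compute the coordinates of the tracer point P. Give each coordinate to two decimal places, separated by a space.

2.77 2.91

A=(0,0), D=(7.00,0)
B = A + 3.00·(cos346°, sin346°) = (2.9109, -0.7258)
|BD| = 4.1530
circle(B,7.00) ∩ circle(D,6.00): a=3.6416, h=5.9782
  candidates: C₊=(5.4518,5.7968) cross=24.827; C₋=(7.5412,-5.9755) cross=-24.827
  mode - wants cross < 0 → take C=(7.5412,-5.9755) (cross=-24.827)
ex = (C−B)/|BC| = (0.6615,-0.7500); ey = (0.7500,0.6615)
P = B + -2.82·ex + 2.30·ey = (2.7705,2.9105)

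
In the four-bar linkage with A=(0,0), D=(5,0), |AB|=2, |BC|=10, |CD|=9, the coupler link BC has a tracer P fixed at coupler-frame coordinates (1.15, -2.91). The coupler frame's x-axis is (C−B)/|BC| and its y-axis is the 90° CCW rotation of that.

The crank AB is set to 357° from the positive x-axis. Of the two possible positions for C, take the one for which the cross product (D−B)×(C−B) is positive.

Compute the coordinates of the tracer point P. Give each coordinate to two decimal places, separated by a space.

A=(0,0), D=(5.00,0)
B = A + 2.00·(cos357°, sin357°) = (1.9973, -0.1047)
|BD| = 3.0046
circle(B,10.00) ∩ circle(D,9.00): a=4.6641, h=8.8457
  candidates: C₊=(6.3504,8.8981) cross=26.577; C₋=(6.9667,-8.7825) cross=-26.577
  mode + wants cross > 0 → take C=(6.3504,8.8981) (cross=26.577)
ex = (C−B)/|BC| = (0.4353,0.9003); ey = (-0.9003,0.4353)
P = B + 1.15·ex + -2.91·ey = (5.1177,-0.3361)

5.12 -0.34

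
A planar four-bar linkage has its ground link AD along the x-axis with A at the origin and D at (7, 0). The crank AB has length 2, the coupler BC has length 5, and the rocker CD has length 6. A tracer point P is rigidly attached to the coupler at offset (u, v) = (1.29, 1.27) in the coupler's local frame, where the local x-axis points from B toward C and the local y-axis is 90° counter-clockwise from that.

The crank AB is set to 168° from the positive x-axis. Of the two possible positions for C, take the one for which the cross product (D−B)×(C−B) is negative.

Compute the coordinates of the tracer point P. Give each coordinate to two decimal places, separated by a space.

A=(0,0), D=(7.00,0)
B = A + 2.00·(cos168°, sin168°) = (-1.9563, 0.4158)
|BD| = 8.9659
circle(B,5.00) ∩ circle(D,6.00): a=3.8695, h=3.1665
  candidates: C₊=(2.0559,3.3994) cross=28.391; C₋=(1.7622,-2.9267) cross=-28.391
  mode - wants cross < 0 → take C=(1.7622,-2.9267) (cross=-28.391)
ex = (C−B)/|BC| = (0.7437,-0.6685); ey = (0.6685,0.7437)
P = B + 1.29·ex + 1.27·ey = (-0.1479,0.4980)

-0.15 0.50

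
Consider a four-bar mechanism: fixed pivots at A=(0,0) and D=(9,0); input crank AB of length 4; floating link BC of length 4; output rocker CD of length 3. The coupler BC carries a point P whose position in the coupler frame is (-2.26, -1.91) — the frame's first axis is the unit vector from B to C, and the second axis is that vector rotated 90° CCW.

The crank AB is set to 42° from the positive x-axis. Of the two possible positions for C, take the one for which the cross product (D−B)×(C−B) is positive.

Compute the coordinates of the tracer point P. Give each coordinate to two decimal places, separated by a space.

0.49 1.06

A=(0,0), D=(9.00,0)
B = A + 4.00·(cos42°, sin42°) = (2.9726, 2.6765)
|BD| = 6.5950
circle(B,4.00) ∩ circle(D,3.00): a=3.8282, h=1.1597
  candidates: C₊=(6.9420,2.1828) cross=7.648; C₋=(6.0007,0.0630) cross=-7.648
  mode + wants cross > 0 → take C=(6.9420,2.1828) (cross=7.648)
ex = (C−B)/|BC| = (0.9924,-0.1234); ey = (0.1234,0.9924)
P = B + -2.26·ex + -1.91·ey = (0.4941,1.0601)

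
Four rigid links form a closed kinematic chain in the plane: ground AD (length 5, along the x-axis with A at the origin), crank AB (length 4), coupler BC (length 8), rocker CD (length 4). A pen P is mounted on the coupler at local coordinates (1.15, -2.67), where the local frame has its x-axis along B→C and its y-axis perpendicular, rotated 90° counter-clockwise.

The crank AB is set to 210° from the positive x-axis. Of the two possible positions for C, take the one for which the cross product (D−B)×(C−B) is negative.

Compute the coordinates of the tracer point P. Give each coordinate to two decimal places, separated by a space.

-3.00 -4.87

A=(0,0), D=(5.00,0)
B = A + 4.00·(cos210°, sin210°) = (-3.4641, -2.0000)
|BD| = 8.6972
circle(B,8.00) ∩ circle(D,4.00): a=7.1081, h=3.6708
  candidates: C₊=(2.6094,3.2070) cross=31.926; C₋=(4.2976,-3.9379) cross=-31.926
  mode - wants cross < 0 → take C=(4.2976,-3.9379) (cross=-31.926)
ex = (C−B)/|BC| = (0.9702,-0.2422); ey = (0.2422,0.9702)
P = B + 1.15·ex + -2.67·ey = (-2.9951,-4.8690)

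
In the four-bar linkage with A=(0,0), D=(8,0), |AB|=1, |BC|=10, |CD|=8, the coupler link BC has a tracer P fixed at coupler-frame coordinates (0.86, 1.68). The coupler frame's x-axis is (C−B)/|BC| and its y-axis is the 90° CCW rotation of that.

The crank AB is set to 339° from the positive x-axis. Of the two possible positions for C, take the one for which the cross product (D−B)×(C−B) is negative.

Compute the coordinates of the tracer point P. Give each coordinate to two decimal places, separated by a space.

2.77 0.07

A=(0,0), D=(8.00,0)
B = A + 1.00·(cos339°, sin339°) = (0.9336, -0.3584)
|BD| = 7.0755
circle(B,10.00) ∩ circle(D,8.00): a=6.0817, h=7.9380
  candidates: C₊=(6.6055,7.8775) cross=56.166; C₋=(7.4096,-7.9782) cross=-56.166
  mode - wants cross < 0 → take C=(7.4096,-7.9782) (cross=-56.166)
ex = (C−B)/|BC| = (0.6476,-0.7620); ey = (0.7620,0.6476)
P = B + 0.86·ex + 1.68·ey = (2.7706,0.0743)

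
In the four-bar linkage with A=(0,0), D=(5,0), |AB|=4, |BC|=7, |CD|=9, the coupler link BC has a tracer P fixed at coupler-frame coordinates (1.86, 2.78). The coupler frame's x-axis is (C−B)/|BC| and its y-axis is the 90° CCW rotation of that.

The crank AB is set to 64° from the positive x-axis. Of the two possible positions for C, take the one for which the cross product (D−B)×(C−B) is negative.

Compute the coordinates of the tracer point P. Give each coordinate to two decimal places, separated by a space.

A=(0,0), D=(5.00,0)
B = A + 4.00·(cos64°, sin64°) = (1.7535, 3.5952)
|BD| = 4.8441
circle(B,7.00) ∩ circle(D,9.00): a=-0.8810, h=6.9443
  candidates: C₊=(6.3170,8.9031) cross=33.639; C₋=(-3.9909,-0.4051) cross=-33.639
  mode - wants cross < 0 → take C=(-3.9909,-0.4051) (cross=-33.639)
ex = (C−B)/|BC| = (-0.8206,-0.5715); ey = (0.5715,-0.8206)
P = B + 1.86·ex + 2.78·ey = (1.8158,0.2509)

1.82 0.25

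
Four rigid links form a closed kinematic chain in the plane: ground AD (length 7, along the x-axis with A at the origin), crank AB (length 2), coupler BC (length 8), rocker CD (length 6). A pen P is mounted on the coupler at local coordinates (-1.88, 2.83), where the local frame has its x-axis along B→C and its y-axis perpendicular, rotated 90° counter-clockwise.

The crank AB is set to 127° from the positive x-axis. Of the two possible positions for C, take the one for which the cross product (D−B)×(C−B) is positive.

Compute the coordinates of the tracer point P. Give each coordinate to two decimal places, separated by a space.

-4.30 3.00

A=(0,0), D=(7.00,0)
B = A + 2.00·(cos127°, sin127°) = (-1.2036, 1.5973)
|BD| = 8.3577
circle(B,8.00) ∩ circle(D,6.00): a=5.8539, h=5.4526
  candidates: C₊=(5.5845,5.8306) cross=45.571; C₋=(3.5003,-4.8736) cross=-45.571
  mode + wants cross > 0 → take C=(5.5845,5.8306) (cross=45.571)
ex = (C−B)/|BC| = (0.8485,0.5292); ey = (-0.5292,0.8485)
P = B + -1.88·ex + 2.83·ey = (-4.2964,3.0037)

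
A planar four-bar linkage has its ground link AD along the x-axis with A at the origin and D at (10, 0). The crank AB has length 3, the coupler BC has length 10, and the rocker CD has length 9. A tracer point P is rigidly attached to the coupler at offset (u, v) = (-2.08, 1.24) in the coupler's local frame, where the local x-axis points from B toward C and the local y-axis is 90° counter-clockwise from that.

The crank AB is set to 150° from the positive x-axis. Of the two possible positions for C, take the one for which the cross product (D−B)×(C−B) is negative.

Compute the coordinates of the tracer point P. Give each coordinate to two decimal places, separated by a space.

A=(0,0), D=(10.00,0)
B = A + 3.00·(cos150°, sin150°) = (-2.5981, 1.5000)
|BD| = 12.6871
circle(B,10.00) ∩ circle(D,9.00): a=7.0923, h=7.0497
  candidates: C₊=(5.2780,7.6618) cross=89.441; C₋=(3.6110,-6.3388) cross=-89.441
  mode - wants cross < 0 → take C=(3.6110,-6.3388) (cross=-89.441)
ex = (C−B)/|BC| = (0.6209,-0.7839); ey = (0.7839,0.6209)
P = B + -2.08·ex + 1.24·ey = (-2.9176,3.9004)

-2.92 3.90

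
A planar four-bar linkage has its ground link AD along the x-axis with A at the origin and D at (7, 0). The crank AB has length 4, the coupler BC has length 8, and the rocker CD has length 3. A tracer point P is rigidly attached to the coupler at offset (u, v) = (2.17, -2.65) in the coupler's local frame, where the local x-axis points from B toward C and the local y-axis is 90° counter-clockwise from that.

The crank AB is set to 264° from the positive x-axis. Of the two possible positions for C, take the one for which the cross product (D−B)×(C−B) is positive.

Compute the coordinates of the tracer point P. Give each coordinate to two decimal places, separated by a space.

3.01 -4.08

A=(0,0), D=(7.00,0)
B = A + 4.00·(cos264°, sin264°) = (-0.4181, -3.9781)
|BD| = 8.4175
circle(B,8.00) ∩ circle(D,3.00): a=7.4757, h=2.8484
  candidates: C₊=(4.8240,2.0651) cross=23.976; C₋=(7.5162,-2.9553) cross=-23.976
  mode + wants cross > 0 → take C=(4.8240,2.0651) (cross=23.976)
ex = (C−B)/|BC| = (0.6553,0.7554); ey = (-0.7554,0.6553)
P = B + 2.17·ex + -2.65·ey = (3.0056,-4.0753)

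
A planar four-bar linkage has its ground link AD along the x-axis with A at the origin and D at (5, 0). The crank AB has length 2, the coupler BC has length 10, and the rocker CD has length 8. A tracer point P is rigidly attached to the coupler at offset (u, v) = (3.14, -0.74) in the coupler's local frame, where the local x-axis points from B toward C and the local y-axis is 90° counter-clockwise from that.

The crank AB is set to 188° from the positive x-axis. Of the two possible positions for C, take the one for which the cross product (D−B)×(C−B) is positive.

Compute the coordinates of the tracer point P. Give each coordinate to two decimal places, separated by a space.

0.43 1.87

A=(0,0), D=(5.00,0)
B = A + 2.00·(cos188°, sin188°) = (-1.9805, -0.2783)
|BD| = 6.9861
circle(B,10.00) ∩ circle(D,8.00): a=6.0696, h=7.9473
  candidates: C₊=(3.7676,7.9045) cross=55.521; C₋=(4.4009,-7.9775) cross=-55.521
  mode + wants cross > 0 → take C=(3.7676,7.9045) (cross=55.521)
ex = (C−B)/|BC| = (0.5748,0.8183); ey = (-0.8183,0.5748)
P = B + 3.14·ex + -0.74·ey = (0.4299,1.8657)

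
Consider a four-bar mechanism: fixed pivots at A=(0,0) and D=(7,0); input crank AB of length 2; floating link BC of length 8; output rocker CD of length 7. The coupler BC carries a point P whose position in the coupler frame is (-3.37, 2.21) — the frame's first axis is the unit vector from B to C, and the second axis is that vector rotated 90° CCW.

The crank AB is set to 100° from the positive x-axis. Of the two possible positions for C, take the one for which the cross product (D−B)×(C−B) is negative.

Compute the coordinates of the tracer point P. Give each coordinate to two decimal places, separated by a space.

0.46 5.92

A=(0,0), D=(7.00,0)
B = A + 2.00·(cos100°, sin100°) = (-0.3473, 1.9696)
|BD| = 7.6067
circle(B,8.00) ∩ circle(D,7.00): a=4.7893, h=6.4080
  candidates: C₊=(5.9379,6.9190) cross=48.744; C₋=(2.6195,-5.4599) cross=-48.744
  mode - wants cross < 0 → take C=(2.6195,-5.4599) (cross=-48.744)
ex = (C−B)/|BC| = (0.3708,-0.9287); ey = (0.9287,0.3708)
P = B + -3.37·ex + 2.21·ey = (0.4554,5.9189)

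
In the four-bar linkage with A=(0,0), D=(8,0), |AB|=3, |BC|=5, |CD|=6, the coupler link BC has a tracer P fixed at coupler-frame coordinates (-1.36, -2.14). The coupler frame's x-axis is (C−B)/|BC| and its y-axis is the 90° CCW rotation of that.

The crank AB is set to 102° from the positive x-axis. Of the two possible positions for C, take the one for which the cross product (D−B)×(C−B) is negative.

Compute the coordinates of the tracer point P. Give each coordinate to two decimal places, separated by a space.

A=(0,0), D=(8.00,0)
B = A + 3.00·(cos102°, sin102°) = (-0.6237, 2.9344)
|BD| = 9.1093
circle(B,5.00) ∩ circle(D,6.00): a=3.9509, h=3.0644
  candidates: C₊=(4.1037,4.5628) cross=27.915; C₋=(2.1294,-1.2393) cross=-27.915
  mode - wants cross < 0 → take C=(2.1294,-1.2393) (cross=-27.915)
ex = (C−B)/|BC| = (0.5506,-0.8348); ey = (0.8348,0.5506)
P = B + -1.36·ex + -2.14·ey = (-3.1590,2.8914)

-3.16 2.89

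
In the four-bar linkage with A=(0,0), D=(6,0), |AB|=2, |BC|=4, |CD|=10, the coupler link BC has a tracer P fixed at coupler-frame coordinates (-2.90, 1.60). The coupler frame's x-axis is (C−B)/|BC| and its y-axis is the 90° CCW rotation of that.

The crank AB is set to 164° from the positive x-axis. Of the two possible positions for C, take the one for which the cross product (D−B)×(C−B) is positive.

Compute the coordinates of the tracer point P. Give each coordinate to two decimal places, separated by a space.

-2.70 -2.67

A=(0,0), D=(6.00,0)
B = A + 2.00·(cos164°, sin164°) = (-1.9225, 0.5513)
|BD| = 7.9417
circle(B,4.00) ∩ circle(D,10.00): a=-1.3177, h=3.7767
  candidates: C₊=(-2.9749,4.4104) cross=29.994; C₋=(-3.4992,-3.1249) cross=-29.994
  mode + wants cross > 0 → take C=(-2.9749,4.4104) (cross=29.994)
ex = (C−B)/|BC| = (-0.2631,0.9648); ey = (-0.9648,-0.2631)
P = B + -2.90·ex + 1.60·ey = (-2.7032,-2.6675)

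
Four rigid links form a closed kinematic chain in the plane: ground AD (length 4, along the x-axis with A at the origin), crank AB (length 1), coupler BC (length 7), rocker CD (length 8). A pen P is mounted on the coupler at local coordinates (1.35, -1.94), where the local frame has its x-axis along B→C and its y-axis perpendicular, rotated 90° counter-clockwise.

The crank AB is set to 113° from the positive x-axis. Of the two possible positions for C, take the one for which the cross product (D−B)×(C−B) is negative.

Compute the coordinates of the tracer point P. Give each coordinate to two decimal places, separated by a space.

A=(0,0), D=(4.00,0)
B = A + 1.00·(cos113°, sin113°) = (-0.3907, 0.9205)
|BD| = 4.4862
circle(B,7.00) ∩ circle(D,8.00): a=0.5713, h=6.9766
  candidates: C₊=(1.5999,7.6315) cross=31.299; C₋=(-1.2631,-6.0249) cross=-31.299
  mode - wants cross < 0 → take C=(-1.2631,-6.0249) (cross=-31.299)
ex = (C−B)/|BC| = (-0.1246,-0.9922); ey = (0.9922,-0.1246)
P = B + 1.35·ex + -1.94·ey = (-2.4839,-0.1772)

-2.48 -0.18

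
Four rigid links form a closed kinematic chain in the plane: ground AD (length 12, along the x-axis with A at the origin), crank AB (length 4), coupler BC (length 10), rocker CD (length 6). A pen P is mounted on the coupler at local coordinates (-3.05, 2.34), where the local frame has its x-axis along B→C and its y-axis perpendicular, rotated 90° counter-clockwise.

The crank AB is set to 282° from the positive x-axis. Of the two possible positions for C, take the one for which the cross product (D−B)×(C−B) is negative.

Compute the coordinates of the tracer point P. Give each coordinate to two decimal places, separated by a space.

-1.71 -1.03

A=(0,0), D=(12.00,0)
B = A + 4.00·(cos282°, sin282°) = (0.8316, -3.9126)
|BD| = 11.8339
circle(B,10.00) ∩ circle(D,6.00): a=8.6210, h=5.0673
  candidates: C₊=(7.2925,3.7201) cross=59.966; C₋=(10.6432,-5.8446) cross=-59.966
  mode - wants cross < 0 → take C=(10.6432,-5.8446) (cross=-59.966)
ex = (C−B)/|BC| = (0.9812,-0.1932); ey = (0.1932,0.9812)
P = B + -3.05·ex + 2.34·ey = (-1.7088,-1.0274)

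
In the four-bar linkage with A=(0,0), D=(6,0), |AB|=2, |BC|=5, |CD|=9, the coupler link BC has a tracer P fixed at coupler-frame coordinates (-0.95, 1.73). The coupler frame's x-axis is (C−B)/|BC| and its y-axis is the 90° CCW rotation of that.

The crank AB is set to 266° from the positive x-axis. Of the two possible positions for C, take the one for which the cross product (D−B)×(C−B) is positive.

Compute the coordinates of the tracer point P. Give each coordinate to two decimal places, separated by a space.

-1.14 -3.70

A=(0,0), D=(6.00,0)
B = A + 2.00·(cos266°, sin266°) = (-0.1395, -1.9951)
|BD| = 6.4556
circle(B,5.00) ∩ circle(D,9.00): a=-1.1096, h=4.8753
  candidates: C₊=(-2.7015,2.2986) cross=31.473; C₋=(0.3120,-6.9747) cross=-31.473
  mode + wants cross > 0 → take C=(-2.7015,2.2986) (cross=31.473)
ex = (C−B)/|BC| = (-0.5124,0.8587); ey = (-0.8587,-0.5124)
P = B + -0.95·ex + 1.73·ey = (-1.1384,-3.6974)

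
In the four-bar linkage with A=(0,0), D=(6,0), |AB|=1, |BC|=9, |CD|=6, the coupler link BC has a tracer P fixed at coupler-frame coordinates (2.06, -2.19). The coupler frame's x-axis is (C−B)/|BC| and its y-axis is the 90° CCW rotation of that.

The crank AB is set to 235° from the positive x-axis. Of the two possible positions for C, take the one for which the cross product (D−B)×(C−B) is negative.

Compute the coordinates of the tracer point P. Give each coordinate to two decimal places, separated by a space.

-0.13 -3.79

A=(0,0), D=(6.00,0)
B = A + 1.00·(cos235°, sin235°) = (-0.5736, -0.8192)
|BD| = 6.6244
circle(B,9.00) ∩ circle(D,6.00): a=6.7087, h=5.9994
  candidates: C₊=(5.3418,5.9638) cross=39.743; C₋=(6.8255,-5.9429) cross=-39.743
  mode - wants cross < 0 → take C=(6.8255,-5.9429) (cross=-39.743)
ex = (C−B)/|BC| = (0.8221,-0.5693); ey = (0.5693,0.8221)
P = B + 2.06·ex + -2.19·ey = (-0.1268,-3.7924)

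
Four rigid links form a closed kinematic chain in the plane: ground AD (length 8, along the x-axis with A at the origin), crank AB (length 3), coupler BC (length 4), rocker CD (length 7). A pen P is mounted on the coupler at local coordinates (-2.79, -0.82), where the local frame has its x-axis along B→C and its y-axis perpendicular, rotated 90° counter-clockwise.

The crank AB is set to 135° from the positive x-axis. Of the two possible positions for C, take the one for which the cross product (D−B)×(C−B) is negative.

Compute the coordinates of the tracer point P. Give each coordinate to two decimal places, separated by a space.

A=(0,0), D=(8.00,0)
B = A + 3.00·(cos135°, sin135°) = (-2.1213, 2.1213)
|BD| = 10.3412
circle(B,4.00) ∩ circle(D,7.00): a=3.5751, h=1.7941
  candidates: C₊=(1.7458,3.1439) cross=18.554; C₋=(1.0097,-0.3680) cross=-18.554
  mode - wants cross < 0 → take C=(1.0097,-0.3680) (cross=-18.554)
ex = (C−B)/|BC| = (0.7828,-0.6223); ey = (0.6223,0.7828)
P = B + -2.79·ex + -0.82·ey = (-4.8155,3.2158)

-4.82 3.22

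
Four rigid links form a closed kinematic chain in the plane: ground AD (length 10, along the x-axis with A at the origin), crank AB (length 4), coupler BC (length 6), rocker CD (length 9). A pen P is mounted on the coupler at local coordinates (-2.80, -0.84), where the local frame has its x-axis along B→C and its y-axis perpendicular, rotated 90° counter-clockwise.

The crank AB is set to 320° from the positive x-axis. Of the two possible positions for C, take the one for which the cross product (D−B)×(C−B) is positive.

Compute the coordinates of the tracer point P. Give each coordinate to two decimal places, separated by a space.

A=(0,0), D=(10.00,0)
B = A + 4.00·(cos320°, sin320°) = (3.0642, -2.5712)
|BD| = 7.3971
circle(B,6.00) ∩ circle(D,9.00): a=0.6568, h=5.9639
  candidates: C₊=(1.6070,3.2492) cross=44.116; C₋=(5.7530,-7.9349) cross=-44.116
  mode + wants cross > 0 → take C=(1.6070,3.2492) (cross=44.116)
ex = (C−B)/|BC| = (-0.2429,0.9701); ey = (-0.9701,-0.2429)
P = B + -2.80·ex + -0.84·ey = (4.5590,-5.0833)

4.56 -5.08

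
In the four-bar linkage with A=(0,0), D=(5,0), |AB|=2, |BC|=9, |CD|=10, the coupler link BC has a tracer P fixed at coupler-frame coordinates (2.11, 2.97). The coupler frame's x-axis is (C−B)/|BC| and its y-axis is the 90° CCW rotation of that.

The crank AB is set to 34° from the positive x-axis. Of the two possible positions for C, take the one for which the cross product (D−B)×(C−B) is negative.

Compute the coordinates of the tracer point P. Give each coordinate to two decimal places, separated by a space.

A=(0,0), D=(5.00,0)
B = A + 2.00·(cos34°, sin34°) = (1.6581, 1.1184)
|BD| = 3.5241
circle(B,9.00) ∩ circle(D,10.00): a=-0.9337, h=8.9514
  candidates: C₊=(3.6134,9.9034) cross=31.546; C₋=(-2.0681,-7.0740) cross=-31.546
  mode - wants cross < 0 → take C=(-2.0681,-7.0740) (cross=-31.546)
ex = (C−B)/|BC| = (-0.4140,-0.9103); ey = (0.9103,-0.4140)
P = B + 2.11·ex + 2.97·ey = (3.4880,-2.0319)

3.49 -2.03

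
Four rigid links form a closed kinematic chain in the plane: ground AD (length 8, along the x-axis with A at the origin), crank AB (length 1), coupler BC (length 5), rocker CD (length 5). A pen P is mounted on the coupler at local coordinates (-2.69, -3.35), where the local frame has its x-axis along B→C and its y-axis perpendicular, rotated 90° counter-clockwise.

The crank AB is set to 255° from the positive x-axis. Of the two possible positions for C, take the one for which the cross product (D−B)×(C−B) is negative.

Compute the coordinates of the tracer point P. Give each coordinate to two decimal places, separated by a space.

-4.18 -2.72

A=(0,0), D=(8.00,0)
B = A + 1.00·(cos255°, sin255°) = (-0.2588, -0.9659)
|BD| = 8.3151
circle(B,5.00) ∩ circle(D,5.00): a=4.1576, h=2.7775
  candidates: C₊=(3.5479,2.2758) cross=23.096; C₋=(4.1932,-3.2417) cross=-23.096
  mode - wants cross < 0 → take C=(4.1932,-3.2417) (cross=-23.096)
ex = (C−B)/|BC| = (0.8904,-0.4552); ey = (0.4552,0.8904)
P = B + -2.69·ex + -3.35·ey = (-4.1788,-2.7244)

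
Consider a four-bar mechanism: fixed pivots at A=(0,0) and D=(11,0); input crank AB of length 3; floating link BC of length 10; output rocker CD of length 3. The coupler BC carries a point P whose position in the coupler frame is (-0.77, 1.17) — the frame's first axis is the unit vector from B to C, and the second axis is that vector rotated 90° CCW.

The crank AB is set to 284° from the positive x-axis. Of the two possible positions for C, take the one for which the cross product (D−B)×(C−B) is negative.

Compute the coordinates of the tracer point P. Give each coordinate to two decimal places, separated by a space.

-0.04 -1.74

A=(0,0), D=(11.00,0)
B = A + 3.00·(cos284°, sin284°) = (0.7258, -2.9109)
|BD| = 10.6786
circle(B,10.00) ∩ circle(D,3.00): a=9.6002, h=2.7994
  candidates: C₊=(9.1993,2.3995) cross=29.894; C₋=(10.7255,-2.9874) cross=-29.894
  mode - wants cross < 0 → take C=(10.7255,-2.9874) (cross=-29.894)
ex = (C−B)/|BC| = (1.0000,-0.0077); ey = (0.0077,1.0000)
P = B + -0.77·ex + 1.17·ey = (-0.0353,-1.7350)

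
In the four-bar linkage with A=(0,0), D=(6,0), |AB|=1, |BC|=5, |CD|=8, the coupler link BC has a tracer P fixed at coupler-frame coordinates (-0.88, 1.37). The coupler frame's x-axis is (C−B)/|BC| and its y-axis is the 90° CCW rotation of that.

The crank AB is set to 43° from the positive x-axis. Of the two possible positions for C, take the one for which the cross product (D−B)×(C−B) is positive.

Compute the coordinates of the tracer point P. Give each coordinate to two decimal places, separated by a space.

A=(0,0), D=(6.00,0)
B = A + 1.00·(cos43°, sin43°) = (0.7314, 0.6820)
|BD| = 5.3126
circle(B,5.00) ∩ circle(D,8.00): a=-1.0142, h=4.8961
  candidates: C₊=(0.3541,5.6677) cross=26.011; C₋=(-0.9030,-4.0433) cross=-26.011
  mode + wants cross > 0 → take C=(0.3541,5.6677) (cross=26.011)
ex = (C−B)/|BC| = (-0.0755,0.9971); ey = (-0.9971,-0.0755)
P = B + -0.88·ex + 1.37·ey = (-0.5683,-0.2989)

-0.57 -0.30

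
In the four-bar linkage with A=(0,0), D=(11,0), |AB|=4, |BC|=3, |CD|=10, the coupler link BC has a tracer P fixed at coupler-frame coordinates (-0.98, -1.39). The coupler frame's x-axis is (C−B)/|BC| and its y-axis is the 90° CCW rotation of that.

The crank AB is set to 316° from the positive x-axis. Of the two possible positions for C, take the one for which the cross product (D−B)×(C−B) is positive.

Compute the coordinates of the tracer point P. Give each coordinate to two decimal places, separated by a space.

A=(0,0), D=(11.00,0)
B = A + 4.00·(cos316°, sin316°) = (2.8774, -2.7786)
|BD| = 8.5848
circle(B,3.00) ∩ circle(D,10.00): a=-1.0077, h=2.8257
  candidates: C₊=(1.0093,-0.4312) cross=24.258; C₋=(2.8385,-5.7784) cross=-24.258
  mode + wants cross > 0 → take C=(1.0093,-0.4312) (cross=24.258)
ex = (C−B)/|BC| = (-0.6227,0.7825); ey = (-0.7825,-0.6227)
P = B + -0.98·ex + -1.39·ey = (4.5752,-2.6799)

4.58 -2.68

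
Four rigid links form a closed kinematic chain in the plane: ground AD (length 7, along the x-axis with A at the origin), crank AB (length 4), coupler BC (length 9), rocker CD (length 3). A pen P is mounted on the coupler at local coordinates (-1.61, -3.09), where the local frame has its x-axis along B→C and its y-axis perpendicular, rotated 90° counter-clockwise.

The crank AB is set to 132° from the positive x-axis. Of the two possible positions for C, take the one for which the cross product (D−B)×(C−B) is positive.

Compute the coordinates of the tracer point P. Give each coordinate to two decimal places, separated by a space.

-4.30 -0.11

A=(0,0), D=(7.00,0)
B = A + 4.00·(cos132°, sin132°) = (-2.6765, 2.9726)
|BD| = 10.1228
circle(B,9.00) ∩ circle(D,3.00): a=8.6177, h=2.5951
  candidates: C₊=(6.3233,2.9227) cross=26.270; C₋=(4.7992,-2.0388) cross=-26.270
  mode + wants cross > 0 → take C=(6.3233,2.9227) (cross=26.270)
ex = (C−B)/|BC| = (1.0000,-0.0055); ey = (0.0055,1.0000)
P = B + -1.61·ex + -3.09·ey = (-4.3036,-0.1084)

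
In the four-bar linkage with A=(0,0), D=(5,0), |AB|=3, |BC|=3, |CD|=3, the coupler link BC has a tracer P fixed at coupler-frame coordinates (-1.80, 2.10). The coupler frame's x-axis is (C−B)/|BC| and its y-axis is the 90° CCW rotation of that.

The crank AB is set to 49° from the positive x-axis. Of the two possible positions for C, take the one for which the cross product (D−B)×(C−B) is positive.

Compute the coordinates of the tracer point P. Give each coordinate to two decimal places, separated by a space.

-0.29 3.86

A=(0,0), D=(5.00,0)
B = A + 3.00·(cos49°, sin49°) = (1.9682, 2.2641)
|BD| = 3.7839
circle(B,3.00) ∩ circle(D,3.00): a=1.8920, h=2.3282
  candidates: C₊=(4.8772,2.9975) cross=8.810; C₋=(2.0910,-0.7334) cross=-8.810
  mode + wants cross > 0 → take C=(4.8772,2.9975) (cross=8.810)
ex = (C−B)/|BC| = (0.9697,0.2445); ey = (-0.2445,0.9697)
P = B + -1.80·ex + 2.10·ey = (-0.2906,3.8604)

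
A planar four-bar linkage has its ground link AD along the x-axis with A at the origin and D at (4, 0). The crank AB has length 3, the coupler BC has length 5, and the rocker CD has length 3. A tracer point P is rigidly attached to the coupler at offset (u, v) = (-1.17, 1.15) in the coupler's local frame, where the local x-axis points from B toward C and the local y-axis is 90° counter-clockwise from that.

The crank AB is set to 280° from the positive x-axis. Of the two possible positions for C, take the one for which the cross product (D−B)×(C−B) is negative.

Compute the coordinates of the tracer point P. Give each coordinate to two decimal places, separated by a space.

-0.73 -1.89

A=(0,0), D=(4.00,0)
B = A + 3.00·(cos280°, sin280°) = (0.5209, -2.9544)
|BD| = 4.5643
circle(B,5.00) ∩ circle(D,3.00): a=4.0349, h=2.9529
  candidates: C₊=(1.6851,1.9082) cross=13.478; C₋=(5.5079,-2.5935) cross=-13.478
  mode - wants cross < 0 → take C=(5.5079,-2.5935) (cross=-13.478)
ex = (C−B)/|BC| = (0.9974,0.0722); ey = (-0.0722,0.9974)
P = B + -1.17·ex + 1.15·ey = (-0.7290,-1.8919)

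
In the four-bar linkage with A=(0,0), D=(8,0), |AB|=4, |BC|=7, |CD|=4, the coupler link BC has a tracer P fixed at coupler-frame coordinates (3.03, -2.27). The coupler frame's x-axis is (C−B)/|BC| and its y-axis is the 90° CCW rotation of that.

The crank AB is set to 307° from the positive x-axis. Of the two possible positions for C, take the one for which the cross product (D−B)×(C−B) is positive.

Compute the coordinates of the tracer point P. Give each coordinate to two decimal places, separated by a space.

A=(0,0), D=(8.00,0)
B = A + 4.00·(cos307°, sin307°) = (2.4073, -3.1945)
|BD| = 6.4408
circle(B,7.00) ∩ circle(D,4.00): a=5.7822, h=3.9454
  candidates: C₊=(5.4712,3.0993) cross=25.412; C₋=(9.3850,-3.7526) cross=-25.412
  mode + wants cross > 0 → take C=(5.4712,3.0993) (cross=25.412)
ex = (C−B)/|BC| = (0.4377,0.8991); ey = (-0.8991,0.4377)
P = B + 3.03·ex + -2.27·ey = (5.7745,-1.4638)

5.77 -1.46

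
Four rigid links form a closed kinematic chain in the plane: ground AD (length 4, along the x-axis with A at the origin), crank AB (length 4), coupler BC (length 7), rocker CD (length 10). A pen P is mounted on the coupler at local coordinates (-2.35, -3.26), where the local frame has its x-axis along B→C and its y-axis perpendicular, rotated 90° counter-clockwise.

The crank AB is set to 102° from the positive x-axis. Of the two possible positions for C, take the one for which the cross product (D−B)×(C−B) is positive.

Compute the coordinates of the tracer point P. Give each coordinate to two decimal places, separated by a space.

A=(0,0), D=(4.00,0)
B = A + 4.00·(cos102°, sin102°) = (-0.8316, 3.9126)
|BD| = 6.2172
circle(B,7.00) ∩ circle(D,10.00): a=-0.9930, h=6.9292
  candidates: C₊=(2.7574,9.9225) cross=43.080; C₋=(-5.9640,-0.8475) cross=-43.080
  mode + wants cross > 0 → take C=(2.7574,9.9225) (cross=43.080)
ex = (C−B)/|BC| = (0.5127,0.8586); ey = (-0.8586,0.5127)
P = B + -2.35·ex + -3.26·ey = (0.7624,0.2235)

0.76 0.22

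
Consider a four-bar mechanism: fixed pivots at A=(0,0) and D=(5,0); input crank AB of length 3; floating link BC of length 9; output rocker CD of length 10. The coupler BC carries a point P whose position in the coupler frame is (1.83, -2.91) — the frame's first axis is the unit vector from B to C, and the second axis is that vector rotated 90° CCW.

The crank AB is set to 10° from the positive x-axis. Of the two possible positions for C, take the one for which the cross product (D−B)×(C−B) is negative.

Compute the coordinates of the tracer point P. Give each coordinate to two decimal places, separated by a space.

-0.47 0.80

A=(0,0), D=(5.00,0)
B = A + 3.00·(cos10°, sin10°) = (2.9544, 0.5209)
|BD| = 2.1109
circle(B,9.00) ∩ circle(D,10.00): a=-3.4451, h=8.3145
  candidates: C₊=(1.6679,9.4285) cross=17.551; C₋=(-2.4361,-6.6862) cross=-17.551
  mode - wants cross < 0 → take C=(-2.4361,-6.6862) (cross=-17.551)
ex = (C−B)/|BC| = (-0.5989,-0.8008); ey = (0.8008,-0.5989)
P = B + 1.83·ex + -2.91·ey = (-0.4719,0.7984)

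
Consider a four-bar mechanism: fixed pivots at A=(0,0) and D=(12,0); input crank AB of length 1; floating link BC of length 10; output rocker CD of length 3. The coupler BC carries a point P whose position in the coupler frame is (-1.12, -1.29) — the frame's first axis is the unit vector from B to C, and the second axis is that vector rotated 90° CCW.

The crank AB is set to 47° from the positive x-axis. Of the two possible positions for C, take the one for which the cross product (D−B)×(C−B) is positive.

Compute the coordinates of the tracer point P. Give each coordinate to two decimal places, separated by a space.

-0.18 -0.75

A=(0,0), D=(12.00,0)
B = A + 1.00·(cos47°, sin47°) = (0.6820, 0.7314)
|BD| = 11.3416
circle(B,10.00) ∩ circle(D,3.00): a=9.6826, h=2.4995
  candidates: C₊=(10.5056,2.6013) cross=28.349; C₋=(10.1832,-2.3873) cross=-28.349
  mode + wants cross > 0 → take C=(10.5056,2.6013) (cross=28.349)
ex = (C−B)/|BC| = (0.9824,0.1870); ey = (-0.1870,0.9824)
P = B + -1.12·ex + -1.29·ey = (-0.1770,-0.7453)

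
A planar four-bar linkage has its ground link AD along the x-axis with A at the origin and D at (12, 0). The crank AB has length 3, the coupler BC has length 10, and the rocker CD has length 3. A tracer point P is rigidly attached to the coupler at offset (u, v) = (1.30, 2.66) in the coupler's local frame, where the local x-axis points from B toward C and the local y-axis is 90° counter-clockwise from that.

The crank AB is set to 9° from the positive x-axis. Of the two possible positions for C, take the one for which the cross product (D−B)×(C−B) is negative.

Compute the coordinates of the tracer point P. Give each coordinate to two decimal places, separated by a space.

A=(0,0), D=(12.00,0)
B = A + 3.00·(cos9°, sin9°) = (2.9631, 0.4693)
|BD| = 9.0491
circle(B,10.00) ∩ circle(D,3.00): a=9.5527, h=2.9574
  candidates: C₊=(12.6563,2.9273) cross=26.762; C₋=(12.3495,-2.9796) cross=-26.762
  mode - wants cross < 0 → take C=(12.3495,-2.9796) (cross=-26.762)
ex = (C−B)/|BC| = (0.9386,-0.3449); ey = (0.3449,0.9386)
P = B + 1.30·ex + 2.66·ey = (5.1007,2.5177)

5.10 2.52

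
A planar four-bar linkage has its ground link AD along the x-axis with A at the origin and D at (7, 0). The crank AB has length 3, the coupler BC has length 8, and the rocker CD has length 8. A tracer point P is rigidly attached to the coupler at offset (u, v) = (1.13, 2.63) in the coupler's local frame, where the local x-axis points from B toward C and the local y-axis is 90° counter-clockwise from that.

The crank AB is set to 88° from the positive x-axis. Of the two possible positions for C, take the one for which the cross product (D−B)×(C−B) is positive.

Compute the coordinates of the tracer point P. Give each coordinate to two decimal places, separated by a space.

-0.65 5.76

A=(0,0), D=(7.00,0)
B = A + 3.00·(cos88°, sin88°) = (0.1047, 2.9982)
|BD| = 7.5189
circle(B,8.00) ∩ circle(D,8.00): a=3.7595, h=7.0616
  candidates: C₊=(6.3682,7.9750) cross=53.096; C₋=(0.7365,-4.9768) cross=-53.096
  mode + wants cross > 0 → take C=(6.3682,7.9750) (cross=53.096)
ex = (C−B)/|BC| = (0.7829,0.6221); ey = (-0.6221,0.7829)
P = B + 1.13·ex + 2.63·ey = (-0.6467,5.7603)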